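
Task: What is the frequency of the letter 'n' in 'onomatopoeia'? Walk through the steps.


Letter 'n' in 'onomatopoeia': found at position(s) 2 = 1 occurrence(s).

1


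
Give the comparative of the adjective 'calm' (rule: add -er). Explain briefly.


Apply comparative formation (add -er): 'calm' -> 'calmer'.

calmer


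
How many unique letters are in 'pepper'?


Unique letters in 'pepper': {e, p, r} = 3 distinct letters.

3


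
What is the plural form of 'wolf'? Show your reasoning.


Apply rule: Change -f to -ves. 'wolf' becomes 'wolves'.

wolves


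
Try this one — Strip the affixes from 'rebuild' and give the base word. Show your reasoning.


Remove prefix 're' from 'rebuild' to get root 'build'.

build


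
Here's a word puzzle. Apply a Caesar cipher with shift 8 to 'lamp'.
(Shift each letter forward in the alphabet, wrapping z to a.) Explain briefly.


Shift each letter by 8: l -> t, a -> i, m -> u, p -> x. Result: 'tiux'.

tiux


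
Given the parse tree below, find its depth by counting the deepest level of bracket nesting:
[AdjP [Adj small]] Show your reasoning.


Count bracket nesting levels:
'[' at pos 0: depth = 1
'[' at pos 6: depth = 2
Maximum depth reached: 2

2


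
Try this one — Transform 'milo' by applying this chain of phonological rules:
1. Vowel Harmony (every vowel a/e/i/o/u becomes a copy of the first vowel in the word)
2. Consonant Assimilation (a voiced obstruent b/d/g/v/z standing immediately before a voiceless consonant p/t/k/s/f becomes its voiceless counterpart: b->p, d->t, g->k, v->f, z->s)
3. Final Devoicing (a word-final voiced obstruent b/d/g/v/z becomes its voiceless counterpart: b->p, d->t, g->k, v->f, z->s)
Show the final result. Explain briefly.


Starting form: 'milo'
Rule 1: Vowel Harmony: all vowels become 'i' (matching first vowel). 'milo' -> 'mili'
Rule 2: Consonant Assimilation: no voiced obstruent (b/d/g/v/z) stands immediately before a voiceless consonant (p/t/k/s/f). No change.
Rule 3: Final Devoicing: the word ends in the vowel 'i', not a consonant. No change.
Final form: 'mili'

mili


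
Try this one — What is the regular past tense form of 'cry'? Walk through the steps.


Apply rule: Change -y to -ied. 'cry' becomes 'cried'.

cried


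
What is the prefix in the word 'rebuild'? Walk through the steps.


The word 'rebuild' = 're' (prefix) + 'build' (root). The prefix is 're'.

re


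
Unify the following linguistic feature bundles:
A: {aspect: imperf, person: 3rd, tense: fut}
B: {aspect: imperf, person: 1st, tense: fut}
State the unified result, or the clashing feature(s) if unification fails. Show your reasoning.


Compare features:
aspect: A=imperf vs B=imperf -> unified: imperf
person: A=3rd vs B=1st -> CLASH
tense: A=fut vs B=fut -> unified: fut
Clash detected on feature 'person' (3rd vs 1st); unification fails.

CLASH on 'person' (3rd vs 1st)


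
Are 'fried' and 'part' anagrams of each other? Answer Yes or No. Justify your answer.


Sorted letters of 'fried': 'defir'
Sorted letters of 'part': 'aprt'
They do not match.

No


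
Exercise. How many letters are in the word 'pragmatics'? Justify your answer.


Spell out 'pragmatics' and number each letter: p(1), r(2), a(3), g(4), m(5), a(6), t(7), i(8), c(9), s(10). Total: 10 letters.

10


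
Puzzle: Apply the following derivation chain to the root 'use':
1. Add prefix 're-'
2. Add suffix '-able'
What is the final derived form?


Step 1: Add prefix 're-' to 'use' = 'reuse'
Step 2: Add suffix '-able' to 'reuse' = 'reusable'

reusable


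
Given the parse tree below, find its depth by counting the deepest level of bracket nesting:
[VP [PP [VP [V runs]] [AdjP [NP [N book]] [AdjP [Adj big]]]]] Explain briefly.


Count bracket nesting levels:
'[' at pos 0: depth = 1
'[' at pos 4: depth = 2
'[' at pos 8: depth = 3
'[' at pos 12: depth = 4
'[' at pos 22: depth = 3
'[' at pos 28: depth = 4
'[' at pos 32: depth = 5
'[' at pos 42: depth = 4
'[' at pos 48: depth = 5
Maximum depth reached: 5

5


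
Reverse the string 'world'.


Reverse 'world' character by character: 'dlrow'.

dlrow


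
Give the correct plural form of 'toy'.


Apply rule: Add -s. 'toy' becomes 'toys'.

toys


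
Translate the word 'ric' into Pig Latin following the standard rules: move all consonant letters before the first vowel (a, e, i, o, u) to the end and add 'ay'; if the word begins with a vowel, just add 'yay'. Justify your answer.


'ric': move consonant cluster 'r' to end and add 'ay': 'icray'.

icray


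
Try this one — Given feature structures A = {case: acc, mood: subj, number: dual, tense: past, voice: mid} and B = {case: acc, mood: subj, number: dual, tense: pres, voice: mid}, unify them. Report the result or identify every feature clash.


Compare features:
case: A=acc vs B=acc -> unified: acc
mood: A=subj vs B=subj -> unified: subj
number: A=dual vs B=dual -> unified: dual
tense: A=past vs B=pres -> CLASH
voice: A=mid vs B=mid -> unified: mid
Clash detected on feature 'tense' (past vs pres); unification fails.

CLASH on 'tense' (past vs pres)


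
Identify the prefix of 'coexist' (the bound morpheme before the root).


The word 'coexist' = 'co' (prefix) + 'exist' (root). The prefix is 'co'.

co


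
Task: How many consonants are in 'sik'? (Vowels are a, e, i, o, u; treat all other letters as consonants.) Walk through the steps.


Consonants in 'sik': s, k = 2 consonants.

2


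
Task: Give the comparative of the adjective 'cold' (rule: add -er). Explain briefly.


Apply comparative formation (add -er): 'cold' -> 'colder'.

colder


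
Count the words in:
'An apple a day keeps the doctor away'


Split into words: An | apple | a | day | keeps | the | doctor | away = 8 words.

8


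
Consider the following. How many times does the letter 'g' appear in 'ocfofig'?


Letter 'g' in 'ocfofig': found at position(s) 7 = 1 occurrence(s).

1


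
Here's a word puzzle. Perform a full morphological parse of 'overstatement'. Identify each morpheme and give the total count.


Step 1: Identify prefix: 'over' (meaning: excessively)
Step 2: Identify root: 'state'
Step 3: Identify suffix(es): 'ment'
Decomposition: over- (prefix: excessively) + state (root) + -ment (suffix: action/result)
Total morphemes: 3

3 morphemes (over- (prefix: excessively) + state (root) + -ment (suffix: action/result))


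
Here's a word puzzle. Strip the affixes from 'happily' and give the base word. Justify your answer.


Remove suffix '-ly' from 'happily' to get root 'happy'.

happy


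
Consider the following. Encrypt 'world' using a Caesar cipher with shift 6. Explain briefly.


Shift each letter by 6: w -> c, o -> u, r -> x, l -> r, d -> j. Result: 'cuxrj'.

cuxrj


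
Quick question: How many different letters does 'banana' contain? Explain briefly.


Unique letters in 'banana': {a, b, n} = 3 distinct letters.

3


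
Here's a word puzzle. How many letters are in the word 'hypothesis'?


Spell out 'hypothesis' and number each letter: h(1), y(2), p(3), o(4), t(5), h(6), e(7), s(8), i(9), s(10). Total: 10 letters.

10


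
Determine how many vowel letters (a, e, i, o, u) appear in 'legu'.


Vowels in 'legu': e, u = 2 vowels.

2


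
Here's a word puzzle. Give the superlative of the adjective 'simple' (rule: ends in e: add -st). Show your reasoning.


Apply superlative formation (ends in e: add -st): 'simple' -> 'simplest'.

simplest


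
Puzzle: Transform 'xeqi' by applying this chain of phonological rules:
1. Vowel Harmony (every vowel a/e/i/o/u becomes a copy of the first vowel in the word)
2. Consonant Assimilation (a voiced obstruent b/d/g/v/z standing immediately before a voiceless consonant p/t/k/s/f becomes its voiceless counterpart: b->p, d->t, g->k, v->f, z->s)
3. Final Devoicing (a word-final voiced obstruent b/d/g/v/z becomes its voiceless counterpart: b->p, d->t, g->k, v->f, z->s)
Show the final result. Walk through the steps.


Starting form: 'xeqi'
Rule 1: Vowel Harmony: all vowels become 'e' (matching first vowel). 'xeqi' -> 'xeqe'
Rule 2: Consonant Assimilation: no voiced obstruent (b/d/g/v/z) stands immediately before a voiceless consonant (p/t/k/s/f). No change.
Rule 3: Final Devoicing: the word ends in the vowel 'e', not a consonant. No change.
Final form: 'xeqe'

xeqe


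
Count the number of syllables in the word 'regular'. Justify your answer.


Break 'regular' into syllables: reg-u-lar -> reg | u | lar = 3 syllables

3 syllables


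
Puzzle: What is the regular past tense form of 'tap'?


Apply rule: Double final consonant and add -ed. 'tap' becomes 'tapped'.

tapped


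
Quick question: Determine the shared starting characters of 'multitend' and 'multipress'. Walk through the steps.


Compare from the start: 5 characters match: 'multi'. Mismatch at position 6: 't' vs 'p'.

multi


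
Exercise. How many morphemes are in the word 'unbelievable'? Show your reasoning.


Decomposition: un- (prefix) + believe (root) + -able (suffix) = 3 morpheme(s)

3 morphemes


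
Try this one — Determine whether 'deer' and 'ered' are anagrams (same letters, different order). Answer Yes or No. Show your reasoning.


Sorted letters of 'deer': 'deer'
Sorted letters of 'ered': 'deer'
They match.

Yes


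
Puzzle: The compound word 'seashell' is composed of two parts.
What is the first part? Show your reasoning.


Split 'seashell' into 'sea' + 'shell'. The first part is 'sea'.

sea


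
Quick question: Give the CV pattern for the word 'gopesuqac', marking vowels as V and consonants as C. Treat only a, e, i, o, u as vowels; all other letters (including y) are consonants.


Letter mapping: g = C, o = V, p = C, e = V, s = C, u = V, q = C, a = V, c = C.

CVCVCVCVC


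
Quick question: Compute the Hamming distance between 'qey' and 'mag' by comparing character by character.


Alignment:
Position 1: 'q' vs 'm' = DIFFER
Position 2: 'e' vs 'a' = DIFFER
Position 3: 'y' vs 'g' = DIFFER
Total differences: 3

3


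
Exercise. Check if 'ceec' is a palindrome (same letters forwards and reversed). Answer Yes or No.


Forward: 'ceec'
Reversed: 'ceec'
They are identical.

Yes


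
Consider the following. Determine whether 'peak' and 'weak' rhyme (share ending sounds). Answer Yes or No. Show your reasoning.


Rime (stressed vowel + following sounds) of 'peak': -eak = /iːk/
Rime of 'weak': -eak = /iːk/
/iːk/ and /iːk/ are the same ending sound, so the words rhyme.

Yes


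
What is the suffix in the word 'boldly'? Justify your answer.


The word 'boldly' = 'bold' (root) + '-ly' (suffix). The suffix is '-ly'.

ly


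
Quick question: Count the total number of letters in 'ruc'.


Spell out 'ruc' and number each letter: r(1), u(2), c(3). Total: 3 letters.

3


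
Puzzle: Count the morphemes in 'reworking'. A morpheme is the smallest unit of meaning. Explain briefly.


Decomposition: re- (prefix) + work (root) + -ing (suffix) = 3 morpheme(s)

3 morphemes


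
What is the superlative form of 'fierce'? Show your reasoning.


Apply superlative formation (ends in e: add -st): 'fierce' -> 'fiercest'.

fiercest


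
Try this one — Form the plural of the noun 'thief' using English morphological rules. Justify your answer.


Apply rule: Change -f to -ves. 'thief' becomes 'thieves'.

thieves


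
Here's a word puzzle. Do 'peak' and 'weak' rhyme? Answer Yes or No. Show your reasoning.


Rime (stressed vowel + following sounds) of 'peak': -eak = /iːk/
Rime of 'weak': -eak = /iːk/
/iːk/ and /iːk/ are the same ending sound, so the words rhyme.

Yes


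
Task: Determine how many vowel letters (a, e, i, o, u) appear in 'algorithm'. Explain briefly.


Vowels in 'algorithm': a, o, i = 3 vowels.

3


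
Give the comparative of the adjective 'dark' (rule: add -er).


Apply comparative formation (add -er): 'dark' -> 'darker'.

darker


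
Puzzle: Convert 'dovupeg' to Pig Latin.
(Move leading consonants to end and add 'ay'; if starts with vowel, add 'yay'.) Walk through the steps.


'dovupeg': move consonant cluster 'd' to end and add 'ay': 'ovupegday'.

ovupegday


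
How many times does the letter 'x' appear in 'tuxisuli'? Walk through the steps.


Letter 'x' in 'tuxisuli': found at position(s) 3 = 1 occurrence(s).

1


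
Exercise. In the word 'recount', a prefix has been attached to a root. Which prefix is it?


The word 'recount' = 're' (prefix) + 'count' (root). The prefix is 're'.

re


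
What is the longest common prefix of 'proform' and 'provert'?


Compare from the start: 3 characters match: 'pro'. Mismatch at position 4: 'f' vs 'v'.

pro


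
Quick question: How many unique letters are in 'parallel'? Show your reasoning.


Unique letters in 'parallel': {a, e, l, p, r} = 5 distinct letters.

5


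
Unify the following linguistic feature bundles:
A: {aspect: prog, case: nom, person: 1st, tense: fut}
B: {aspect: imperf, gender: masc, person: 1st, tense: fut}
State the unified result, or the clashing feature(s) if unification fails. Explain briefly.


Compare features:
aspect: A=prog vs B=imperf -> CLASH
case: A=nom vs B=_ -> unified: nom
gender: A=_ vs B=masc -> unified: masc
person: A=1st vs B=1st -> unified: 1st
tense: A=fut vs B=fut -> unified: fut
Clash detected on feature 'aspect' (prog vs imperf); unification fails.

CLASH on 'aspect' (prog vs imperf)


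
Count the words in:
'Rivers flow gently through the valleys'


Split into words: Rivers | flow | gently | through | the | valleys = 6 words.

6


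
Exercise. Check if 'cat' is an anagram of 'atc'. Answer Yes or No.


Sorted letters of 'cat': 'act'
Sorted letters of 'atc': 'act'
They match.

Yes


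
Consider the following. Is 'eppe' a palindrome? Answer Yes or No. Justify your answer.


Forward: 'eppe'
Reversed: 'eppe'
They are identical.

Yes


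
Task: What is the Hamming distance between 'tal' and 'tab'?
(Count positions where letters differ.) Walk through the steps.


Alignment:
Position 1: 't' vs 't' = match
Position 2: 'a' vs 'a' = match
Position 3: 'l' vs 'b' = DIFFER
Total differences: 1

1


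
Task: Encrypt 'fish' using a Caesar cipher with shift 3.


Shift each letter by 3: f -> i, i -> l, s -> v, h -> k. Result: 'ilvk'.

ilvk


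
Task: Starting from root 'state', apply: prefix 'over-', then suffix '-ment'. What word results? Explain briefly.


Step 1: Add prefix 'over-' to 'state' = 'overstate'
Step 2: Add suffix '-ment' to 'overstate' = 'overstatement'

overstatement


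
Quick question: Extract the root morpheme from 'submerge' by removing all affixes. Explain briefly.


Remove prefix 'sub' from 'submerge' to get root 'merge'.

merge


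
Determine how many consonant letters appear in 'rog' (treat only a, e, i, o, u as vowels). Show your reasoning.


Consonants in 'rog': r, g = 2 consonants.

2


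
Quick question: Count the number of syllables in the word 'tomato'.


Break 'tomato' into syllables: to-ma-to -> to | ma | to = 3 syllables

3 syllables


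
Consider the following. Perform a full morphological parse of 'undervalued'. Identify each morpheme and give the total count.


Step 1: Identify prefix: 'under' (meaning: beneath/insufficient)
Step 2: Identify root: 'value'
Step 3: Identify suffix(es): 'ed'
Decomposition: under- (prefix: beneath/insufficient) + value (root) + -ed (suffix: past)
Total morphemes: 3

3 morphemes (under- (prefix: beneath/insufficient) + value (root) + -ed (suffix: past))


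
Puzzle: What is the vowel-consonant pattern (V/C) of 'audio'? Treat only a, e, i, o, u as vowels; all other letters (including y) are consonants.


Letter mapping: a = V, u = V, d = C, i = V, o = V.

VVCVV


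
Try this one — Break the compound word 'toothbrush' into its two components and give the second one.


Split 'toothbrush' into 'tooth' + 'brush'. The second part is 'brush'.

brush


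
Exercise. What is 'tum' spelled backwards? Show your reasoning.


Reverse 'tum' character by character: 'mut'.

mut


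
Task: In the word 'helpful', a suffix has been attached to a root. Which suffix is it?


The word 'helpful' = 'help' (root) + '-ful' (suffix). The suffix is '-ful'.

ful


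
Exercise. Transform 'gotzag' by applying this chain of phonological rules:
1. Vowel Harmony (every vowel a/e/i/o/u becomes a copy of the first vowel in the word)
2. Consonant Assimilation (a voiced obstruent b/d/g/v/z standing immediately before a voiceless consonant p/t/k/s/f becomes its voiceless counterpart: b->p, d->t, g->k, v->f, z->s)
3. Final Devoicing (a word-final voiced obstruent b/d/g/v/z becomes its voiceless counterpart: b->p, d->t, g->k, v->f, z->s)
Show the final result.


Starting form: 'gotzag'
Rule 1: Vowel Harmony: all vowels become 'o' (matching first vowel). 'gotzag' -> 'gotzog'
Rule 2: Consonant Assimilation: no voiced obstruent (b/d/g/v/z) stands immediately before a voiceless consonant (p/t/k/s/f). No change.
Rule 3: Final Devoicing: word-final voiced obstruent 'g' becomes voiceless 'k'. 'gotzog' -> 'gotzok'
Final form: 'gotzok'

gotzok


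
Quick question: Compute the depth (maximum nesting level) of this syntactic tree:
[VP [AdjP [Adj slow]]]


Count bracket nesting levels:
'[' at pos 0: depth = 1
'[' at pos 4: depth = 2
'[' at pos 10: depth = 3
Maximum depth reached: 3

3


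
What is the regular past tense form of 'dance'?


Apply rule: Add -d (word ends in -e). 'dance' becomes 'danced'.

danced


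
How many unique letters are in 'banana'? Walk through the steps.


Unique letters in 'banana': {a, b, n} = 3 distinct letters.

3


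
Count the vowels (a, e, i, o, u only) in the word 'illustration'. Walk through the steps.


Vowels in 'illustration': i, u, a, i, o = 5 vowels.

5


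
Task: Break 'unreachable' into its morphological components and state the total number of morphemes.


Step 1: Identify prefix: 'un' (meaning: not/reverse)
Step 2: Identify root: 'reach'
Step 3: Identify suffix(es): 'able'
Decomposition: un- (prefix: not/reverse) + reach (root) + -able (suffix: capable of)
Total morphemes: 3

3 morphemes (un- (prefix: not/reverse) + reach (root) + -able (suffix: capable of))


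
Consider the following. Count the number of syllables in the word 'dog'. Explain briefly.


Break 'dog' into syllables: dog -> dog = 1 syllable

1 syllable


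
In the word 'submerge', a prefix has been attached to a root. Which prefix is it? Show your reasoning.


The word 'submerge' = 'sub' (prefix) + 'merge' (root). The prefix is 'sub'.

sub


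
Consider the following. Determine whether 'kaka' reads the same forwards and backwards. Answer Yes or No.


Forward: 'kaka'
Reversed: 'akak'
They differ.

No


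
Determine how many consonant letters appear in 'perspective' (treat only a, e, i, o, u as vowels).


Consonants in 'perspective': p, r, s, p, c, t, v = 7 consonants.

7


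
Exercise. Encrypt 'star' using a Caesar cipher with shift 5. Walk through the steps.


Shift each letter by 5: s -> x, t -> y, a -> f, r -> w. Result: 'xyfw'.

xyfw


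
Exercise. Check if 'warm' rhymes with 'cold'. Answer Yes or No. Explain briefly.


Rime (stressed vowel + following sounds) of 'warm': -arm = /ɔːrm/
Rime of 'cold': -old = /oʊld/
/ɔːrm/ and /oʊld/ are different ending sounds, so the words do not rhyme.

No


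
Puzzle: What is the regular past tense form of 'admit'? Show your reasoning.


Apply rule: Double final consonant and add -ed. 'admit' becomes 'admitted'.

admitted


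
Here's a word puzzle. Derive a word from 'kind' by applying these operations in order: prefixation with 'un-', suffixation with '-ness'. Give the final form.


Step 1: Add prefix 'un-' to 'kind' = 'unkind'
Step 2: Add suffix '-ness' to 'unkind' = 'unkindness'

unkindness


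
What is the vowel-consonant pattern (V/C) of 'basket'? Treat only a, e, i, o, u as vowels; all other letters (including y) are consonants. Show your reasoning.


Letter mapping: b = C, a = V, s = C, k = C, e = V, t = C.

CVCCVC


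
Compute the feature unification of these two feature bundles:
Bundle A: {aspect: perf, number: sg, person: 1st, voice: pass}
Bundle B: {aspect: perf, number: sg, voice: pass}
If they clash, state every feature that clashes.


Compare features:
aspect: A=perf vs B=perf -> unified: perf
number: A=sg vs B=sg -> unified: sg
person: A=1st vs B=_ -> unified: 1st
voice: A=pass vs B=pass -> unified: pass
No clashes found.

Unified: {aspect: perf, number: sg, person: 1st, voice: pass}


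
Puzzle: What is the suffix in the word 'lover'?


The word 'lover' = 'love' (root) + '-er' (suffix). The suffix is '-er'.

er


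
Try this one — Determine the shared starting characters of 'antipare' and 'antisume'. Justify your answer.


Compare from the start: 4 characters match: 'anti'. Mismatch at position 5: 'p' vs 's'.

anti


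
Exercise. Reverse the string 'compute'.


Reverse 'compute' character by character: 'etupmoc'.

etupmoc


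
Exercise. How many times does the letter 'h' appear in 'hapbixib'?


Letter 'h' in 'hapbixib': found at position(s) 1 = 1 occurrence(s).

1


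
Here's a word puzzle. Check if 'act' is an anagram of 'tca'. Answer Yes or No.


Sorted letters of 'act': 'act'
Sorted letters of 'tca': 'act'
They match.

Yes


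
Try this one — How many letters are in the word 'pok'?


Spell out 'pok' and number each letter: p(1), o(2), k(3). Total: 3 letters.

3


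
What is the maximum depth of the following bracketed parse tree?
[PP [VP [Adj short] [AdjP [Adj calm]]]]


Count bracket nesting levels:
'[' at pos 0: depth = 1
'[' at pos 4: depth = 2
'[' at pos 8: depth = 3
'[' at pos 20: depth = 3
'[' at pos 26: depth = 4
Maximum depth reached: 4

4


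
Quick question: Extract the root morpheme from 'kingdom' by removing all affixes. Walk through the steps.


Remove suffix '-dom' from 'kingdom' to get root 'king'.

king


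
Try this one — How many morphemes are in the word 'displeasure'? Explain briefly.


Decomposition: dis- (prefix) + please (root) + -ure (suffix) = 3 morpheme(s)

3 morphemes


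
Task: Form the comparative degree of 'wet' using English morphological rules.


Apply comparative formation (double final consonant, add -er): 'wet' -> 'wetter'.

wetter


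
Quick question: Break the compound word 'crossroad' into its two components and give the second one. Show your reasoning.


Split 'crossroad' into 'cross' + 'road'. The second part is 'road'.

road


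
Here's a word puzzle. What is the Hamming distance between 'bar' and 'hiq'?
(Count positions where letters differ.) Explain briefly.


Alignment:
Position 1: 'b' vs 'h' = DIFFER
Position 2: 'a' vs 'i' = DIFFER
Position 3: 'r' vs 'q' = DIFFER
Total differences: 3

3


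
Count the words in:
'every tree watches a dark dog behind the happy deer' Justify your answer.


Split into words: every | tree | watches | a | dark | dog | behind | the | happy | deer = 10 words.

10


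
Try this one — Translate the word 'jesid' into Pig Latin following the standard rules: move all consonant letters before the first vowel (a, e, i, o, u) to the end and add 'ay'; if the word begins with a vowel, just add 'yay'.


'jesid': move consonant cluster 'j' to end and add 'ay': 'esidjay'.

esidjay


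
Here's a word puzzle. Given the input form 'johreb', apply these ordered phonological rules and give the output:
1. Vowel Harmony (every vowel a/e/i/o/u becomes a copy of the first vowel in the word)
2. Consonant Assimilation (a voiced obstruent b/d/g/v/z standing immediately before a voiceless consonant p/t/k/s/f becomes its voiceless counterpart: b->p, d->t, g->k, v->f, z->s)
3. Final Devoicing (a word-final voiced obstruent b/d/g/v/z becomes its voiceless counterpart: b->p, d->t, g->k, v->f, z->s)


Starting form: 'johreb'
Rule 1: Vowel Harmony: all vowels become 'o' (matching first vowel). 'johreb' -> 'johrob'
Rule 2: Consonant Assimilation: no voiced obstruent (b/d/g/v/z) stands immediately before a voiceless consonant (p/t/k/s/f). No change.
Rule 3: Final Devoicing: word-final voiced obstruent 'b' becomes voiceless 'p'. 'johrob' -> 'johrop'
Final form: 'johrop'

johrop


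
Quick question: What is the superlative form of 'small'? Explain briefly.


Apply superlative formation (add -est): 'small' -> 'smallest'.

smallest


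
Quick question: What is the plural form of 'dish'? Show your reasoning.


Apply rule: Add -es (sibilant/fricative ending). 'dish' becomes 'dishes'.

dishes


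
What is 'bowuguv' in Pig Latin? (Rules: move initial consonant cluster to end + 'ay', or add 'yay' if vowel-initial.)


'bowuguv': move consonant cluster 'b' to end and add 'ay': 'owuguvbay'.

owuguvbay


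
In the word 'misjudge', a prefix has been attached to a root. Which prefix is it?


The word 'misjudge' = 'mis' (prefix) + 'judge' (root). The prefix is 'mis'.

mis


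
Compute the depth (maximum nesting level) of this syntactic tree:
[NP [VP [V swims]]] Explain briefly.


Count bracket nesting levels:
'[' at pos 0: depth = 1
'[' at pos 4: depth = 2
'[' at pos 8: depth = 3
Maximum depth reached: 3

3


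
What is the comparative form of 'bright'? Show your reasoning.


Apply comparative formation (add -er): 'bright' -> 'brighter'.

brighter


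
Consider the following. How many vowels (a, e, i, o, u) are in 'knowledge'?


Vowels in 'knowledge': o, e, e = 3 vowels.

3


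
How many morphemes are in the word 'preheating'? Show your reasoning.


Decomposition: pre- (prefix) + heat (root) + -ing (suffix) = 3 morpheme(s)

3 morphemes


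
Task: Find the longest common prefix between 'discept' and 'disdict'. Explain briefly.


Compare from the start: 3 characters match: 'dis'. Mismatch at position 4: 'c' vs 'd'.

dis


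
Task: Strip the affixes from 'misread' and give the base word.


Remove prefix 'mis' from 'misread' to get root 'read'.

read


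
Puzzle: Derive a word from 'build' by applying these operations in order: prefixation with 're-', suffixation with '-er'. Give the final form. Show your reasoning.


Step 1: Add prefix 're-' to 'build' = 'rebuild'
Step 2: Add suffix '-er' to 'rebuild' = 'rebuilder'

rebuilder


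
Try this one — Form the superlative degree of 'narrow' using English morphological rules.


Apply superlative formation (add -est): 'narrow' -> 'narrowest'.

narrowest


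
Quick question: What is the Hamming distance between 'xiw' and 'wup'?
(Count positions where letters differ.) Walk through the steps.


Alignment:
Position 1: 'x' vs 'w' = DIFFER
Position 2: 'i' vs 'u' = DIFFER
Position 3: 'w' vs 'p' = DIFFER
Total differences: 3

3


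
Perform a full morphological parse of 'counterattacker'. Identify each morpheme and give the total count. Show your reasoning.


Step 1: Identify prefix: 'counter' (meaning: against)
Step 2: Identify root: 'attack'
Step 3: Identify suffix(es): 'er'
Decomposition: counter- (prefix: against) + attack (root) + -er (suffix: one who)
Total morphemes: 3

3 morphemes (counter- (prefix: against) + attack (root) + -er (suffix: one who))


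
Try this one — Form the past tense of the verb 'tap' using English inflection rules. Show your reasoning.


Apply rule: Double final consonant and add -ed. 'tap' becomes 'tapped'.

tapped


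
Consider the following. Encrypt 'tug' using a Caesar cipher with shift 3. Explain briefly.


Shift each letter by 3: t -> w, u -> x, g -> j. Result: 'wxj'.

wxj


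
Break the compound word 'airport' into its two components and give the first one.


Split 'airport' into 'air' + 'port'. The first part is 'air'.

air


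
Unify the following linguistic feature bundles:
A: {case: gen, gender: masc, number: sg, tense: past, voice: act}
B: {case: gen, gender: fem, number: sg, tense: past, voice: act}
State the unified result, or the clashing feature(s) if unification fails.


Compare features:
case: A=gen vs B=gen -> unified: gen
gender: A=masc vs B=fem -> CLASH
number: A=sg vs B=sg -> unified: sg
tense: A=past vs B=past -> unified: past
voice: A=act vs B=act -> unified: act
Clash detected on feature 'gender' (masc vs fem); unification fails.

CLASH on 'gender' (masc vs fem)


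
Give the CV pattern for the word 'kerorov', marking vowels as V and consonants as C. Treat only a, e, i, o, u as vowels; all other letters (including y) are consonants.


Letter mapping: k = C, e = V, r = C, o = V, r = C, o = V, v = C.

CVCVCVC


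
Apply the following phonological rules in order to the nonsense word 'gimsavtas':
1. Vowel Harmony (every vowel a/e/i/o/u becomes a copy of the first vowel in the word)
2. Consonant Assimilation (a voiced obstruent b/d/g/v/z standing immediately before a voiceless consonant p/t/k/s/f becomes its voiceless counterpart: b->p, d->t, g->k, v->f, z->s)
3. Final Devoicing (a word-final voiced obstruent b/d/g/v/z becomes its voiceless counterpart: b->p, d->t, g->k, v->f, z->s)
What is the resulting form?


Starting form: 'gimsavtas'
Rule 1: Vowel Harmony: all vowels become 'i' (matching first vowel). 'gimsavtas' -> 'gimsivtis'
Rule 2: Consonant Assimilation: voiced obstruent before voiceless consonant becomes voiceless ('vt' -> 'ft'). 'gimsivtis' -> 'gimsiftis'
Rule 3: Final Devoicing: final consonant 's' is not one of the voiced obstruents b/d/g/v/z. No change.
Final form: 'gimsiftis'

gimsiftis


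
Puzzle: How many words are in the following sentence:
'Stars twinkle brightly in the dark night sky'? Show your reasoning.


Split into words: Stars | twinkle | brightly | in | the | dark | night | sky = 8 words.

8


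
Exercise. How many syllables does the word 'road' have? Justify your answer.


Break 'road' into syllables: road -> road = 1 syllable

1 syllable


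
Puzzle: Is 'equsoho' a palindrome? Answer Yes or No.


Forward: 'equsoho'
Reversed: 'ohosuqe'
They differ.

No


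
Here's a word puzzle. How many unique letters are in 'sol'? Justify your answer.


Unique letters in 'sol': {l, o, s} = 3 distinct letters.

3


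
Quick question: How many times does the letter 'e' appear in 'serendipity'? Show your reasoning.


Letter 'e' in 'serendipity': found at position(s) 2, 4 = 2 occurrence(s).

2


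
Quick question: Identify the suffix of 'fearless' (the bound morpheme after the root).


The word 'fearless' = 'fear' (root) + '-less' (suffix). The suffix is '-less'.

less


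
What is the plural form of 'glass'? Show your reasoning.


Apply rule: Add -es (sibilant/fricative ending). 'glass' becomes 'glasses'.

glasses


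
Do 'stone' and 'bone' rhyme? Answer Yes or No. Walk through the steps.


Rime (stressed vowel + following sounds) of 'stone': -one = /oʊn/
Rime of 'bone': -one = /oʊn/
/oʊn/ and /oʊn/ are the same ending sound, so the words rhyme.

Yes


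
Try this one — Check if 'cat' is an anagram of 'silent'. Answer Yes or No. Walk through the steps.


Sorted letters of 'cat': 'act'
Sorted letters of 'silent': 'eilnst'
They do not match.

No


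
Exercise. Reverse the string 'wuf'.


Reverse 'wuf' character by character: 'fuw'.

fuw


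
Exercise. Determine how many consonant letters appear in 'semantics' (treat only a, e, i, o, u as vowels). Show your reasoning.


Consonants in 'semantics': s, m, n, t, c, s = 6 consonants.

6


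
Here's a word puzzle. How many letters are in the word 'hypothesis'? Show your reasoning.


Spell out 'hypothesis' and number each letter: h(1), y(2), p(3), o(4), t(5), h(6), e(7), s(8), i(9), s(10). Total: 10 letters.

10


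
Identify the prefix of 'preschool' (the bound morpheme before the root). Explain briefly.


The word 'preschool' = 'pre' (prefix) + 'school' (root). The prefix is 'pre'.

pre


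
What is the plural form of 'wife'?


Apply rule: Change -fe to -ves. 'wife' becomes 'wives'.

wives


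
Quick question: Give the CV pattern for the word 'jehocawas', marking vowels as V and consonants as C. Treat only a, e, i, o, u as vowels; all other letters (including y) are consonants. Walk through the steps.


Letter mapping: j = C, e = V, h = C, o = V, c = C, a = V, w = C, a = V, s = C.

CVCVCVCVC


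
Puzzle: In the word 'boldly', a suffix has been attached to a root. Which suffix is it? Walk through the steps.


The word 'boldly' = 'bold' (root) + '-ly' (suffix). The suffix is '-ly'.

ly


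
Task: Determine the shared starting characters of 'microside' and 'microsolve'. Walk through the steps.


Compare from the start: 6 characters match: 'micros'. Mismatch at position 7: 'i' vs 'o'.

micros


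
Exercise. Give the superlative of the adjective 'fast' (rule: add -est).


Apply superlative formation (add -est): 'fast' -> 'fastest'.

fastest


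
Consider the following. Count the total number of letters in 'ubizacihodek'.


Spell out 'ubizacihodek' and number each letter: u(1), b(2), i(3), z(4), a(5), c(6), i(7), h(8), o(9), d(10), e(11), k(12). Total: 12 letters.

12


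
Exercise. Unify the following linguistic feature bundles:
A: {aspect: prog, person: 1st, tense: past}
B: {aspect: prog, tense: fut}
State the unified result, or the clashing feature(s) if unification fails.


Compare features:
aspect: A=prog vs B=prog -> unified: prog
person: A=1st vs B=_ -> unified: 1st
tense: A=past vs B=fut -> CLASH
Clash detected on feature 'tense' (past vs fut); unification fails.

CLASH on 'tense' (past vs fut)


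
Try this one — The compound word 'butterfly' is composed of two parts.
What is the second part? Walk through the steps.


Split 'butterfly' into 'butter' + 'fly'. The second part is 'fly'.

fly


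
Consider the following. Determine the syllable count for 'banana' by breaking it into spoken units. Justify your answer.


Break 'banana' into syllables: ba-na-na -> ba | na | na = 3 syllables

3 syllables


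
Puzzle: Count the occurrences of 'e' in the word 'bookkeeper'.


Letter 'e' in 'bookkeeper': found at position(s) 6, 7, 9 = 3 occurrence(s).

3


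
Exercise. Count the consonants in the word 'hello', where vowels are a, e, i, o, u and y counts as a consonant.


Consonants in 'hello': h, l, l = 3 consonants.

3


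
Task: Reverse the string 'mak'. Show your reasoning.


Reverse 'mak' character by character: 'kam'.

kam


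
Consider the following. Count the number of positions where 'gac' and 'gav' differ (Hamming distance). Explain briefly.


Alignment:
Position 1: 'g' vs 'g' = match
Position 2: 'a' vs 'a' = match
Position 3: 'c' vs 'v' = DIFFER
Total differences: 1

1


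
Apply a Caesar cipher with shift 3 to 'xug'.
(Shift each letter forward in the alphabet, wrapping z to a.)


Shift each letter by 3: x -> a, u -> x, g -> j. Result: 'axj'.

axj


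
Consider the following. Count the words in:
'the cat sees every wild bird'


Split into words: the | cat | sees | every | wild | bird = 6 words.

6


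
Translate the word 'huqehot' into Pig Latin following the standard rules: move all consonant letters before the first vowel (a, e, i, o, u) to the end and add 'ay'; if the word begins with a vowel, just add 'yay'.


'huqehot': move consonant cluster 'h' to end and add 'ay': 'uqehothay'.

uqehothay


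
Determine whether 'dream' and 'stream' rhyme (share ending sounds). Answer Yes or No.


Rime (stressed vowel + following sounds) of 'dream': -eam = /iːm/
Rime of 'stream': -eam = /iːm/
/iːm/ and /iːm/ are the same ending sound, so the words rhyme.

Yes


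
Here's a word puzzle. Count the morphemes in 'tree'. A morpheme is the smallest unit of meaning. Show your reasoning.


Decomposition: tree (free morpheme) = 1 morpheme(s)

1 morphemes


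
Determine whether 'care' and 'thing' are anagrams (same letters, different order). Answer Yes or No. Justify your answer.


Sorted letters of 'care': 'acer'
Sorted letters of 'thing': 'ghint'
They do not match.

No


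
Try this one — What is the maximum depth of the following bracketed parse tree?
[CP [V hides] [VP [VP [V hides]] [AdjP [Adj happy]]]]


Count bracket nesting levels:
'[' at pos 0: depth = 1
'[' at pos 4: depth = 2
'[' at pos 14: depth = 2
'[' at pos 18: depth = 3
'[' at pos 22: depth = 4
'[' at pos 33: depth = 3
'[' at pos 39: depth = 4
Maximum depth reached: 4

4


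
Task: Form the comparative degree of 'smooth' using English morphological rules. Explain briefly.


Apply comparative formation (add -er): 'smooth' -> 'smoother'.

smoother


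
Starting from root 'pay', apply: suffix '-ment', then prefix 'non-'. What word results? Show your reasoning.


Step 1: Add suffix '-ment' to 'pay' = 'payment'
Step 2: Add prefix 'non-' to 'payment' = 'nonpayment'

nonpayment


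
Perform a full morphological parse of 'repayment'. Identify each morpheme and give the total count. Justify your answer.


Step 1: Identify prefix: 're' (meaning: again)
Step 2: Identify root: 'pay'
Step 3: Identify suffix(es): 'ment'
Decomposition: re- (prefix: again) + pay (root) + -ment (suffix: action/result)
Total morphemes: 3

3 morphemes (re- (prefix: again) + pay (root) + -ment (suffix: action/result))


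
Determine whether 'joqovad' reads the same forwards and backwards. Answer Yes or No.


Forward: 'joqovad'
Reversed: 'davoqoj'
They differ.

No


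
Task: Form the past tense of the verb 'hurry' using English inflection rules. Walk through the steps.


Apply rule: Change -y to -ied. 'hurry' becomes 'hurried'.

hurried


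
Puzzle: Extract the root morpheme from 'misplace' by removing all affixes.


Remove prefix 'mis' from 'misplace' to get root 'place'.

place


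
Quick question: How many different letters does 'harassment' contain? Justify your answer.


Unique letters in 'harassment': {a, e, h, m, n, r, s, t} = 8 distinct letters.

8


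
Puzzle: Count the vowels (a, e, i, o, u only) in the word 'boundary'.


Vowels in 'boundary': o, u, a = 3 vowels.

3


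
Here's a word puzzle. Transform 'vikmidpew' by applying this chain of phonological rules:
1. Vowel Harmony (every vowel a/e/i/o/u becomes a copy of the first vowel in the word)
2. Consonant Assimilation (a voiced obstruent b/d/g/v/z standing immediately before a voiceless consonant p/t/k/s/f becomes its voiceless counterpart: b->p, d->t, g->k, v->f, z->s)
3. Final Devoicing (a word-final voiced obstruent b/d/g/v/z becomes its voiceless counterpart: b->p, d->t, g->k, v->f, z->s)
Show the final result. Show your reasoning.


Starting form: 'vikmidpew'
Rule 1: Vowel Harmony: all vowels become 'i' (matching first vowel). 'vikmidpew' -> 'vikmidpiw'
Rule 2: Consonant Assimilation: voiced obstruent before voiceless consonant becomes voiceless ('dp' -> 'tp'). 'vikmidpiw' -> 'vikmitpiw'
Rule 3: Final Devoicing: final consonant 'w' is not one of the voiced obstruents b/d/g/v/z. No change.
Final form: 'vikmitpiw'

vikmitpiw


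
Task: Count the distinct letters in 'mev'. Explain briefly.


Unique letters in 'mev': {e, m, v} = 3 distinct letters.

3


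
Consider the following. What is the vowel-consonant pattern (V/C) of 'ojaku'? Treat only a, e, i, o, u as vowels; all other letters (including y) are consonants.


Letter mapping: o = V, j = C, a = V, k = C, u = V.

VCVCV


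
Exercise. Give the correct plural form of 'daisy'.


Apply rule: Change -y to -ies (consonant + y). 'daisy' becomes 'daisies'.

daisies


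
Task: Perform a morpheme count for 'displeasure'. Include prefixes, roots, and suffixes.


Decomposition: dis- (prefix) + please (root) + -ure (suffix) = 3 morpheme(s)

3 morphemes


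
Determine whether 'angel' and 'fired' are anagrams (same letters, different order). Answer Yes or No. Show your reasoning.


Sorted letters of 'angel': 'aegln'
Sorted letters of 'fired': 'defir'
They do not match.

No
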